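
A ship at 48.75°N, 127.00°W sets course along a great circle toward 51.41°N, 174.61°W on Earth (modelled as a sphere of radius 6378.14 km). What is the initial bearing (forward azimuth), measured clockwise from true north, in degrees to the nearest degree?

With φ₁ = 0.8508, φ₂ = 0.8973, Δλ = -0.8310 rad, the forward-azimuth formula gives
θ = atan2( sin Δλ cos φ₂ , cos φ₁ sin φ₂ − sin φ₁ cos φ₂ cos Δλ ) = atan2(-0.4607, 0.1992) = -66.62°.
Adding 360° brings this into [0°, 360°): 293°.

293°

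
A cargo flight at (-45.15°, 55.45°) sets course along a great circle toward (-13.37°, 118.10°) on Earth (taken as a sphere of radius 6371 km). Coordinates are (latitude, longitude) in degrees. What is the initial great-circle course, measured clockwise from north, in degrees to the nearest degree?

Δλ = 62.650° = 1.0934 rad.
y = sin Δλ · cos φ₂ = (0.8882)(0.9729) = 0.8641
x = cos φ₁ sin φ₂ − sin φ₁ cos φ₂ cos Δλ = (0.7053)(-0.2312) − (-0.7090)(0.9729)(0.4594) = 0.1538
θ = atan2(y, x) = 79.91°, so the bearing is 80°.

80°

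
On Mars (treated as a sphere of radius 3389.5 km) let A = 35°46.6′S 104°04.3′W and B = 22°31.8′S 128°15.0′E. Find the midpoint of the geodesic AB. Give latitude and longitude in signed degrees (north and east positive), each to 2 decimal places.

-51.44°, -175.42°

Central angle δ = 1.8070 rad. Interpolating on the sphere with fraction f = 0.5:
P = [sin((1−f)δ)·A + sin(fδ)·B] / sin δ = 0.8079·A + 0.8079·B in Cartesian coordinates,
giving P = (-0.6214, -0.0497, -0.7819), i.e. latitude -51.44°, longitude -175.42°.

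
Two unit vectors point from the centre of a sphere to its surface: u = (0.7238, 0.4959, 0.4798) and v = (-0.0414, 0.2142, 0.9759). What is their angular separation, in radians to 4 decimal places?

u·v = 0.5445; |u| = 1.0000, |v| = 1.0000.
cos θ = (u·v)/(|u||v|) = 0.5445, so θ = 0.9950 rad.

0.9950 rad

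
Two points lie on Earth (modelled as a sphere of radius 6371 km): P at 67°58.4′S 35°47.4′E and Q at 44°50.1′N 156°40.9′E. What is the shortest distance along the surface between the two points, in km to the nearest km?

In radians: φ₁ = -1.1864, φ₂ = 0.7825, Δλ = 120.892° = 2.1100 rad.
Haversine: a = sin²(Δφ/2) + cos φ₁ cos φ₂ sin²(Δλ/2) = 0.6938 + (0.3750)(0.7091)(0.7567) = 0.89507.
Central angle c = 2·arcsin(√a) = 2.48185 rad.
Distance = R·c = 6371 × 2.4818 ≈ 15812 km.

15812 km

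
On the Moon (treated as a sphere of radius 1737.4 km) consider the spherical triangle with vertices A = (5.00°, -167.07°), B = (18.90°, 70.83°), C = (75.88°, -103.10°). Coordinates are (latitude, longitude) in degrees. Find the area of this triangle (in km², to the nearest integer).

Side lengths (central angles): a = 1.4861, b = 1.3784, c = 2.0630 rad; semiperimeter s = 2.4638.
By l'Huilier's theorem, tan(E/4) = √[tan(s/2) tan((s−a)/2) tan((s−b)/2) tan((s−c)/2)], giving spherical excess E = 1.6240 rad.
Area = E·R² = 1.6240 × (1737.4)² ≈ 4902270 km².

4902270 km²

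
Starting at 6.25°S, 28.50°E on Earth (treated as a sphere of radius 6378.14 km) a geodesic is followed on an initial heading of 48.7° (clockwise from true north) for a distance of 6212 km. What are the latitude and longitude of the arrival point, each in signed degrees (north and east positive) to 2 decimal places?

Angular distance δ = d/R = 6212/6378.14 = 0.97395 rad; initial bearing θ = 0.8500 rad.
sin φ₂ = sin φ₁ cos δ + cos φ₁ sin δ cos θ = (-0.1089)(0.5620) + (0.9941)(0.8271)(0.6600) = 0.4815, so φ₂ = 28.78°.
Δλ = atan2(sin θ sin δ cos φ₁, cos δ − sin φ₁ sin φ₂) = atan2(0.6177, 0.6145) = 45.150°.
λ₂ = 28.500° + 45.150° = 73.65°.

28.78°, 73.65°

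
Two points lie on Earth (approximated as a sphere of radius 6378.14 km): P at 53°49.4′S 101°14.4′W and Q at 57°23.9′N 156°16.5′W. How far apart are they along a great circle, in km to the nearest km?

Let φ₁ = -0.9394 rad, φ₂ = 1.0018 rad, and Δλ = -0.9605 rad.
Haversine: a = sin²(Δφ/2) + cos φ₁ cos φ₂ sin²(Δλ/2) = 0.6810 + (0.5903)(0.5388)(0.2135) = 0.74888.
Central angle c = 2·arcsin(√a) = 2.09181 rad.
Distance = R·c = 6378.14 × 2.0918 ≈ 13342 km.

13342 km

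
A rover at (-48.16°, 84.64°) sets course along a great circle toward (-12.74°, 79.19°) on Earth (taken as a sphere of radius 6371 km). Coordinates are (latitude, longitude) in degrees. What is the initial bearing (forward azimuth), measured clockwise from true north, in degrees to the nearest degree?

351°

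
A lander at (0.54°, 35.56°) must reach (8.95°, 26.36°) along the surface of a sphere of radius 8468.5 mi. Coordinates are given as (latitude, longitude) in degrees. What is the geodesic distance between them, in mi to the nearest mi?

1838 mi

In radians: φ₁ = 0.0094, φ₂ = 0.1562, Δλ = -9.200° = -0.1606 rad.
cos c = sin φ₁ sin φ₂ + cos φ₁ cos φ₂ cos Δλ = (0.0094)(0.1556) + (1.0000)(0.9878)(0.9871) = 0.97654,
so c = arccos(0.97654) = 0.21703 rad.
Distance = R·c = 8468.5 × 0.2170 ≈ 1838 mi.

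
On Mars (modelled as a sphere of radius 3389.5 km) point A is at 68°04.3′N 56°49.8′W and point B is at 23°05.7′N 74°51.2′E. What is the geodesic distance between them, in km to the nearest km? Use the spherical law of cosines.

4864 km

Let φ₁ = 1.1881 rad, φ₂ = 0.4031 rad, and Δλ = 2.2983 rad.
cos c = sin φ₁ sin φ₂ + cos φ₁ cos φ₂ cos Δλ = (0.9277)(0.3923) + (0.3734)(0.9199)(-0.6650) = 0.13543,
so c = arccos(0.13543) = 1.43494 rad.
Distance = R·c = 3389.5 × 1.4349 ≈ 4864 km.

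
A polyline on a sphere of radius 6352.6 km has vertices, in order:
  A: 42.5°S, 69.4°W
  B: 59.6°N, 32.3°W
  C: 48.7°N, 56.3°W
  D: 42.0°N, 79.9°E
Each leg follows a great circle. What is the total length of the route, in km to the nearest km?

22800 km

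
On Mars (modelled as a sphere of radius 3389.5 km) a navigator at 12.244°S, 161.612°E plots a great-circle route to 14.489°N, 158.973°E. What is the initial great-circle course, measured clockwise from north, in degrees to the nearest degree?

354°

With φ₁ = -0.2137, φ₂ = 0.2529, Δλ = -0.0461 rad, the forward-azimuth formula gives
θ = atan2( sin Δλ cos φ₂ , cos φ₁ sin φ₂ − sin φ₁ cos φ₂ cos Δλ ) = atan2(-0.0446, 0.4496) = -5.66°.
Adding 360° brings this into [0°, 360°): 354°.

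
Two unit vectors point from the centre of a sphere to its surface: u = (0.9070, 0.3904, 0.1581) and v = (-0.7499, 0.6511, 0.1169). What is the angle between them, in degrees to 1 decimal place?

u·v = -0.4075; |u| = 1.0000, |v| = 1.0000.
cos θ = (u·v)/(|u||v|) = -0.4075, so θ = 114.0°.

114.0°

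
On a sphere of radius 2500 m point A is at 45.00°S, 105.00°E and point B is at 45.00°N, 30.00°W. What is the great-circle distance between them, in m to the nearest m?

In radians: φ₁ = -0.7854, φ₂ = 0.7854, Δλ = -135.000° = -2.3562 rad.
cos c = sin φ₁ sin φ₂ + cos φ₁ cos φ₂ cos Δλ = (-0.7071)(0.7071) + (0.7071)(0.7071)(-0.7071) = -0.85355,
so c = arccos(-0.85355) = 2.59356 rad.
Distance = R·c = 2500 × 2.5936 ≈ 6484 m.

6484 m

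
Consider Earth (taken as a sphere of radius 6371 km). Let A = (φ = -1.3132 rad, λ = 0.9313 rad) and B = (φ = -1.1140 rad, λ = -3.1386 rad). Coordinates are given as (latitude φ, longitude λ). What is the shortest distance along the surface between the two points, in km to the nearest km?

4094 km

Let φ₁ = -1.3132 rad, φ₂ = -1.1140 rad, and Δλ = 2.2133 rad.
cos c = sin φ₁ sin φ₂ + cos φ₁ cos φ₂ cos Δλ = (-0.9670)(-0.8975) + (0.2548)(0.4411)(-0.5992) = 0.80053,
so c = arccos(0.80053) = 0.64262 rad.
Distance = R·c = 6371 × 0.6426 ≈ 4094 km.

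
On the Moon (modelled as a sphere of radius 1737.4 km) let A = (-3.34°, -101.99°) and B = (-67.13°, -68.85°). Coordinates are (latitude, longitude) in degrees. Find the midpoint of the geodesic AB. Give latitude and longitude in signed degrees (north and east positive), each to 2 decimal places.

Central angle δ = 1.1826 rad. Interpolating on the sphere with fraction f = 0.5:
P = [sin((1−f)δ)·A + sin(fδ)·B] / sin δ = 0.6022·A + 0.6022·B in Cartesian coordinates,
giving P = (-0.0404, -0.8064, -0.5900), i.e. latitude -36.16°, longitude -92.87°.

-36.16°, -92.87°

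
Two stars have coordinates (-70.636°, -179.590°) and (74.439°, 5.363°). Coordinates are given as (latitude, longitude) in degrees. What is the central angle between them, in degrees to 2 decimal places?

In radians: φ₁ = -1.2328, φ₂ = 1.2992, Δλ = -175.047° = -3.0551 rad.
cos c = sin φ₁ sin φ₂ + cos φ₁ cos φ₂ cos Δλ = (-0.9434)(0.9633) + (0.3316)(0.2683)(-0.9963) = -0.99747,
so c = arccos(-0.99747) = 3.07039 rad.
So the angular separation is 175.92°.

175.92°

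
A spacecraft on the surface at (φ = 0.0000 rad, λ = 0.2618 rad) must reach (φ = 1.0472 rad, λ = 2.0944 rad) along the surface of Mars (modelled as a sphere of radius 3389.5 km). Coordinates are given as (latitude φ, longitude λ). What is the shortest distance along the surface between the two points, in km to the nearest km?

In radians: φ₁ = 0.0000, φ₂ = 1.0472, Δλ = 105.000° = 1.8326 rad.
Haversine: a = sin²(Δφ/2) + cos φ₁ cos φ₂ sin²(Δλ/2) = 0.2500 + (1.0000)(0.5000)(0.6294) = 0.56471.
Central angle c = 2·arcsin(√a) = 1.70057 rad.
Distance = R·c = 3389.5 × 1.7006 ≈ 5764 km.

5764 km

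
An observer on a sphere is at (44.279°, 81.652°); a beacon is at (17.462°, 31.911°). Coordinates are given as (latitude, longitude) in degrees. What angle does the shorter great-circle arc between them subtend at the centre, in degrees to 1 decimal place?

With latitudes φ₁ = 44.279°, φ₂ = 17.462° and longitude difference Δλ = -49.741°:
cos c = sin φ₁ sin φ₂ + cos φ₁ cos φ₂ cos Δλ = (0.6982)(0.3001) + (0.7159)(0.9539)(0.6462) = 0.65085,
so c = arccos(0.65085) = 0.86209 rad.
So the angular separation is 49.4°.

49.4°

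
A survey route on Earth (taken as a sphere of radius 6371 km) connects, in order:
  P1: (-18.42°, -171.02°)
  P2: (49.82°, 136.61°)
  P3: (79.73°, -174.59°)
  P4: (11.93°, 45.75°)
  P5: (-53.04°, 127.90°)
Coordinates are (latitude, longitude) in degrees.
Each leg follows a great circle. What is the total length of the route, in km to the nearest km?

Leg P1→P2: central angle 1.4381 rad, distance 9162.0 km.
Leg P2→P3: central angle 0.5961 rad, distance 3797.6 km.
Leg P3→P4: central angle 1.5003 rad, distance 9558.4 km.
Leg P4→P5: central angle 1.6557 rad, distance 10548.7 km.
Total: 9162.0 + 3797.6 + 9558.4 + 10548.7 ≈ 33067 km.

33067 km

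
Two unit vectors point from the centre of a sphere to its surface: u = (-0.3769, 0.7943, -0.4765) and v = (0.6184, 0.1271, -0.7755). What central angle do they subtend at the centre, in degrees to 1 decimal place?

76.3°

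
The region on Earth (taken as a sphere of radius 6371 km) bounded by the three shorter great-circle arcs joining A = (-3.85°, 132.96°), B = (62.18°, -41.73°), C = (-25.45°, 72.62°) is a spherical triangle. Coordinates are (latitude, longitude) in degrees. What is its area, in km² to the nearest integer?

84808287 km²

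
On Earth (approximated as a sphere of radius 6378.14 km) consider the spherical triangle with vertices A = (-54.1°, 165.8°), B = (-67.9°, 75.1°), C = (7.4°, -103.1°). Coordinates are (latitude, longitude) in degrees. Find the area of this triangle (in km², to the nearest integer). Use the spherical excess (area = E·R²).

Side lengths (central angles): a = 2.0855, b = 1.6865, c = 0.7260 rad; semiperimeter s = 2.2490.
By l'Huilier's theorem, tan(E/4) = √[tan(s/2) tan((s−a)/2) tan((s−b)/2) tan((s−c)/2)], giving spherical excess E = 0.8555 rad.
Area = E·R² = 0.8555 × (6378.14)² ≈ 34800917 km².

34800917 km²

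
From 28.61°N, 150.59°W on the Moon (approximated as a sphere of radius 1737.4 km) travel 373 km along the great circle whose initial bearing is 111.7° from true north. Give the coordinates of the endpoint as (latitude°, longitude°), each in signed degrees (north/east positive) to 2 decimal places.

Angular distance δ = d/R = 373/1737.4 = 0.21469 rad; initial bearing θ = 1.9495 rad.
sin φ₂ = sin φ₁ cos δ + cos φ₁ sin δ cos θ = (0.4788)(0.9770) + (0.8779)(0.2130)(-0.3697) = 0.3987, so φ₂ = 23.50°.
Δλ = atan2(sin θ sin δ cos φ₁, cos δ − sin φ₁ sin φ₂) = atan2(0.1738, 0.7861) = 12.465°.
λ₂ = -150.590° + 12.465° = -138.13°.

23.50°, -138.13°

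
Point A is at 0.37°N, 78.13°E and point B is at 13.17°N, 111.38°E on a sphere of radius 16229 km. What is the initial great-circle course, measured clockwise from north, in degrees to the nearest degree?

Δλ = 33.250° = 0.5803 rad.
y = sin Δλ · cos φ₂ = (0.5483)(0.9737) = 0.5339
x = cos φ₁ sin φ₂ − sin φ₁ cos φ₂ cos Δλ = (1.0000)(0.2278) − (0.0065)(0.9737)(0.8363) = 0.2226
θ = atan2(y, x) = 67.37°, so the bearing is 67°.

67°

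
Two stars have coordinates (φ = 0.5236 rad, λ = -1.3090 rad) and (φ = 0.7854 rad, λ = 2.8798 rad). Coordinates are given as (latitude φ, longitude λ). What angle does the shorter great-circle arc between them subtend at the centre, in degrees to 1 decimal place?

In radians: φ₁ = 0.5236, φ₂ = 0.7854, Δλ = -119.999° = -2.0944 rad.
cos c = sin φ₁ sin φ₂ + cos φ₁ cos φ₂ cos Δλ = (0.5000)(0.7071) + (0.8660)(0.7071)(-0.5000) = 0.04737,
so c = arccos(0.04737) = 1.52340 rad.
So the angular separation is 87.3°.

87.3°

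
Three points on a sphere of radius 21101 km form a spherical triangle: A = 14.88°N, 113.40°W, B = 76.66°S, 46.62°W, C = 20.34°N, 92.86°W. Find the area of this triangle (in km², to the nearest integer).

188161109 km²

Side lengths (central angles): a = 1.7605, b = 0.3544, c = 1.7335 rad; semiperimeter s = 1.9242.
By l'Huilier's theorem, tan(E/4) = √[tan(s/2) tan((s−a)/2) tan((s−b)/2) tan((s−c)/2)], giving spherical excess E = 0.4226 rad.
Area = E·R² = 0.4226 × (21101)² ≈ 188161109 km².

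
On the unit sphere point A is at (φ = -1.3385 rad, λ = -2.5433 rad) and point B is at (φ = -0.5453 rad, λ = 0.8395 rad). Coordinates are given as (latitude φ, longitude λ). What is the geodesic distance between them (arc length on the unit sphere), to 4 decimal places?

With latitudes φ₁ = -76.690°, φ₂ = -31.243° and longitude difference Δλ = -166.180°:
cos c = sin φ₁ sin φ₂ + cos φ₁ cos φ₂ cos Δλ = (-0.9731)(-0.5187) + (0.2302)(0.8550)(-0.9711) = 0.31362,
so c = arccos(0.31362) = 1.25180 rad.
On the unit sphere the arc length equals the central angle: 1.2518.

1.2518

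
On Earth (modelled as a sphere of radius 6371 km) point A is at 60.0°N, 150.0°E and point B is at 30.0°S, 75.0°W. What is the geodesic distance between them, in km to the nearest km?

15307 km

Let φ₁ = 1.0472 rad, φ₂ = -0.5236 rad, and Δλ = 2.3562 rad.
cos c = sin φ₁ sin φ₂ + cos φ₁ cos φ₂ cos Δλ = (0.8660)(-0.5000) + (0.5000)(0.8660)(-0.7071) = -0.73920,
so c = arccos(-0.73920) = 2.40268 rad.
Distance = R·c = 6371 × 2.4027 ≈ 15307 km.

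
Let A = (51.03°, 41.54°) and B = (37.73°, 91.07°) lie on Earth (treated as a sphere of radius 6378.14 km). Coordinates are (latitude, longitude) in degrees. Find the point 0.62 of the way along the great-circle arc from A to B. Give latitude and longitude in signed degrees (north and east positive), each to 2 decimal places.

The central angle between A and B is δ = 0.6458 rad.
With f = 0.62, the slerp weights are sin((1−f)δ)/sin δ = 0.4037 and sin(fδ)/sin δ = 0.6477.
Weighted sum of the unit vectors: (0.4037)·(0.4707,0.4171,0.7775) + (0.6477)·(-0.0148,0.7908,0.6119) = (0.1805, 0.6805, 0.7102).
Converting back: φ = atan2(z, √(x²+y²)) = 45.25°, λ = atan2(y, x) = 75.15°.

45.25°, 75.15°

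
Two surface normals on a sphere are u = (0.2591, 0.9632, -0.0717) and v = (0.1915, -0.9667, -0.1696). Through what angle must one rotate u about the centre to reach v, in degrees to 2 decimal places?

u·v = -0.8693; |u| = 1.0000, |v| = 1.0000.
cos θ = (u·v)/(|u||v|) = -0.8694, so θ = 150.38°.

150.38°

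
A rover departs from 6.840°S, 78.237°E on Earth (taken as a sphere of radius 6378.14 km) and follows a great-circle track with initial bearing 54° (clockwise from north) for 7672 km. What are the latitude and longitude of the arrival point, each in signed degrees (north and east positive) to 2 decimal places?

30.11°, 139.00°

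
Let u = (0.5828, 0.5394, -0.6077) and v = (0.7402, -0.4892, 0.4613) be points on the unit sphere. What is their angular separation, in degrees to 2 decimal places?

96.48°

u·v = -0.1128; |u| = 1.0000, |v| = 1.0000.
cos θ = (u·v)/(|u||v|) = -0.1128, so θ = 96.48°.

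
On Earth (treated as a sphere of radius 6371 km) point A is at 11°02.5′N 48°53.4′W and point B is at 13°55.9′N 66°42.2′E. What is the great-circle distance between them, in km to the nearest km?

With latitudes φ₁ = 11.042°, φ₂ = 13.932° and longitude difference Δλ = 115.593°:
cos c = sin φ₁ sin φ₂ + cos φ₁ cos φ₂ cos Δλ = (0.1915)(0.2408) + (0.9815)(0.9706)(-0.4320) = -0.36540,
so c = arccos(-0.36540) = 1.94486 rad.
Distance = R·c = 6371 × 1.9449 ≈ 12391 km.

12391 km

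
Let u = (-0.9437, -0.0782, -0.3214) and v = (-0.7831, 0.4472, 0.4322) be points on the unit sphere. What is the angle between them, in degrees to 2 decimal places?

55.59°

u·v = 0.5651; |u| = 1.0000, |v| = 1.0000.
cos θ = (u·v)/(|u||v|) = 0.5651, so θ = 55.59°.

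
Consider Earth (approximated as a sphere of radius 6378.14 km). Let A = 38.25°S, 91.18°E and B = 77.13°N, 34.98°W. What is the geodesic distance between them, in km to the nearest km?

Let φ₁ = -0.6676 rad, φ₂ = 1.3462 rad, and Δλ = -2.2019 rad.
cos c = sin φ₁ sin φ₂ + cos φ₁ cos φ₂ cos Δλ = (-0.6191)(0.9749) + (0.7853)(0.2227)(-0.5900) = -0.70675,
so c = arccos(-0.70675) = 2.35569 rad.
Distance = R·c = 6378.14 × 2.3557 ≈ 15025 km.

15025 km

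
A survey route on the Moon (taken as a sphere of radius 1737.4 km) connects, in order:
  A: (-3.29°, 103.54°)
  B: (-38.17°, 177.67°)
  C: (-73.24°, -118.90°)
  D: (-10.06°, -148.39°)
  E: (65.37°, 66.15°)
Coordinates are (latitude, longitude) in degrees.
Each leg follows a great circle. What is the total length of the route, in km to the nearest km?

9308 km

Leg A→B: central angle 1.3180 rad, distance 2289.9 km.
Leg B→C: central angle 0.8049 rad, distance 1398.5 km.
Leg C→D: central angle 1.1435 rad, distance 1986.7 km.
Leg D→E: central angle 2.0907 rad, distance 3632.4 km.
Total: 2289.9 + 1398.5 + 1986.7 + 3632.4 ≈ 9308 km.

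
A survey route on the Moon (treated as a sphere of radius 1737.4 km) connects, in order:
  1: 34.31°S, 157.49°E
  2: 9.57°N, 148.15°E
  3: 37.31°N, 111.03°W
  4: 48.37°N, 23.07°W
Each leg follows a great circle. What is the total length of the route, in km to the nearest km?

6043 km

Leg 1→2: central angle 0.7813 rad, distance 1357.4 km.
Leg 2→3: central angle 1.6173 rad, distance 2809.9 km.
Leg 3→4: central angle 1.0794 rad, distance 1875.3 km.
Total: 1357.4 + 2809.9 + 1875.3 ≈ 6043 km.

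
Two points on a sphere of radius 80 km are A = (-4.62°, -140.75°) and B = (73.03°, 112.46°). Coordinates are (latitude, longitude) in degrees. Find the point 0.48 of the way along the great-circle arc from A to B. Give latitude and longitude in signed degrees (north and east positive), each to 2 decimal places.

Central angle δ = 1.7326 rad. Interpolating on the sphere with fraction f = 0.48:
P = [sin((1−f)δ)·A + sin(fδ)·B] / sin δ = 0.7943·A + 0.7488·B in Cartesian coordinates,
giving P = (-0.6966, -0.2989, 0.6522), i.e. latitude 40.71°, longitude -156.77°.

40.71°, -156.77°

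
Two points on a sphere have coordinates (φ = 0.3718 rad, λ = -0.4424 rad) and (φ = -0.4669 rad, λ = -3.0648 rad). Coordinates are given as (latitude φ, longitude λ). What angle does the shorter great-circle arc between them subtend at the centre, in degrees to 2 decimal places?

With latitudes φ₁ = 21.303°, φ₂ = -26.751° and longitude difference Δλ = -150.252°:
cos c = sin φ₁ sin φ₂ + cos φ₁ cos φ₂ cos Δλ = (0.3633)(-0.4501) + (0.9317)(0.8930)(-0.8682) = -0.88585,
so c = arccos(-0.88585) = 2.65911 rad.
So the angular separation is 152.36°.

152.36°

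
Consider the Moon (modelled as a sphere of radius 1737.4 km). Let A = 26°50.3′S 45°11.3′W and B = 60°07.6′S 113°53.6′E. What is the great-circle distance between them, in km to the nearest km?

2770 km

Let φ₁ = -0.4684 rad, φ₂ = -1.0494 rad, and Δλ = 2.7765 rad.
Haversine: a = sin²(Δφ/2) + cos φ₁ cos φ₂ sin²(Δλ/2) = 0.0820 + (0.8923)(0.4981)(0.9670) = 0.51183.
Central angle c = 2·arcsin(√a) = 1.59445 rad.
Distance = R·c = 1737.4 × 1.5945 ≈ 2770 km.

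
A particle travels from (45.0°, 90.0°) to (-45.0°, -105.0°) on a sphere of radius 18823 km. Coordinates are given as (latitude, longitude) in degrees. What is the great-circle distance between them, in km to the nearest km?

In radians: φ₁ = 0.7854, φ₂ = -0.7854, Δλ = 165.000° = 2.8798 rad.
Haversine: a = sin²(Δφ/2) + cos φ₁ cos φ₂ sin²(Δλ/2) = 0.5000 + (0.7071)(0.7071)(0.9830) = 0.99148.
Central angle c = 2·arcsin(√a) = 2.95674 rad.
Distance = R·c = 18823 × 2.9567 ≈ 55655 km.

55655 km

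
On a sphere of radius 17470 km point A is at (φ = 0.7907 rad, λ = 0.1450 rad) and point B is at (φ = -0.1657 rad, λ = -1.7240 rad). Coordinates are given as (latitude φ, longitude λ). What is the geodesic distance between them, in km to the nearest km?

33152 km

With latitudes φ₁ = 45.304°, φ₂ = -9.494° and longitude difference Δλ = -107.086°:
cos c = sin φ₁ sin φ₂ + cos φ₁ cos φ₂ cos Δλ = (0.7108)(-0.1649) + (0.7033)(0.9863)(-0.2938) = -0.32106,
so c = arccos(-0.32106) = 1.89765 rad.
Distance = R·c = 17470 × 1.8976 ≈ 33152 km.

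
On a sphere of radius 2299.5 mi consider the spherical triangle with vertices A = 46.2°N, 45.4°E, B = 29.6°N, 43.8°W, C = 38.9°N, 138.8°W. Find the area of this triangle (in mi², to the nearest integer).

Side lengths (central angles): a = 1.3169, b = 1.6549, c = 1.1973 rad; semiperimeter s = 2.0845.
By l'Huilier's theorem, tan(E/4) = √[tan(s/2) tan((s−a)/2) tan((s−b)/2) tan((s−c)/2)], giving spherical excess E = 1.0465 rad.
Area = E·R² = 1.0465 × (2299.5)² ≈ 5533777 mi².

5533777 mi²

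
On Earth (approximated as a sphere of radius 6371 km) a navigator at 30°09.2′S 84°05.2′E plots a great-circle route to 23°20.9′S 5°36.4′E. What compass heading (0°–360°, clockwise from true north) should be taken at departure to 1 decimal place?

254.4°

Δλ = -78.480° = -1.3697 rad.
y = sin Δλ · cos φ₂ = (-0.9799)(0.9181) = -0.8996
x = cos φ₁ sin φ₂ − sin φ₁ cos φ₂ cos Δλ = (0.8647)(-0.3963) − (-0.5023)(0.9181)(0.1997) = -0.2506
θ = atan2(y, x) = -105.57°; adding 360° gives 254.4°.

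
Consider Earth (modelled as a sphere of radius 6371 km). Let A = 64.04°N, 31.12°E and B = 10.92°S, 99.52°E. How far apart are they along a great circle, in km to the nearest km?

With latitudes φ₁ = 64.040°, φ₂ = -10.920° and longitude difference Δλ = 68.400°:
Haversine: a = sin²(Δφ/2) + cos φ₁ cos φ₂ sin²(Δλ/2) = 0.3703 + (0.4377)(0.9819)(0.3159) = 0.50605.
Central angle c = 2·arcsin(√a) = 1.58289 rad.
Distance = R·c = 6371 × 1.5829 ≈ 10085 km.

10085 km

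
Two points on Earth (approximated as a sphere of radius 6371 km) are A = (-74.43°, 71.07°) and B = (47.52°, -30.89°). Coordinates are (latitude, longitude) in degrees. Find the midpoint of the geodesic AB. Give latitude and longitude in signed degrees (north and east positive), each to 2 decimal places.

-18.55°, -7.93°

Central angle δ = 2.4159 rad. Interpolating on the sphere with fraction f = 0.5:
P = [sin((1−f)δ)·A + sin(fδ)·B] / sin δ = 1.4086·A + 1.4086·B in Cartesian coordinates,
giving P = (0.9390, -0.1307, -0.3181), i.e. latitude -18.55°, longitude -7.93°.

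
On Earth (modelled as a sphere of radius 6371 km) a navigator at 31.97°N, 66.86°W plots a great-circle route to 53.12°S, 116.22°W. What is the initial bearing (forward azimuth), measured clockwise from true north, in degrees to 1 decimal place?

With φ₁ = 0.5580, φ₂ = -0.9271, Δλ = -0.8615 rad, the forward-azimuth formula gives
θ = atan2( sin Δλ cos φ₂ , cos φ₁ sin φ₂ − sin φ₁ cos φ₂ cos Δλ ) = atan2(-0.4554, -0.8855) = -152.78°.
Adding 360° brings this into [0°, 360°): 207.2°.

207.2°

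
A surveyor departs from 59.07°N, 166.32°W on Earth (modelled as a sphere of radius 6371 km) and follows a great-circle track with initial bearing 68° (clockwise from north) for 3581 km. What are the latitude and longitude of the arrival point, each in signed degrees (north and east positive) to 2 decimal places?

Angular distance δ = d/R = 3581/6371 = 0.56208 rad; initial bearing θ = 1.1868 rad.
sin φ₂ = sin φ₁ cos δ + cos φ₁ sin δ cos θ = (0.8578)(0.8461) + (0.5140)(0.5329)(0.3746) = 0.8284, so φ₂ = 55.94°.
Δλ = atan2(sin θ sin δ cos φ₁, cos δ − sin φ₁ sin φ₂) = atan2(0.2540, 0.1355) = 61.917°.
λ₂ = -166.320° + 61.917° = -104.40°.

55.94°, -104.40°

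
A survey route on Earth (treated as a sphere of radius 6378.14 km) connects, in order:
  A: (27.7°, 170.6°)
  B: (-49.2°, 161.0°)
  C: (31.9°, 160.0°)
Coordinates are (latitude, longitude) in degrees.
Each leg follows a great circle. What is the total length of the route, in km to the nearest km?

17642 km

Leg A→B: central angle 1.3505 rad, distance 8613.5 km.
Leg B→C: central angle 1.4155 rad, distance 9028.6 km.
Total: 8613.5 + 9028.6 ≈ 17642 km.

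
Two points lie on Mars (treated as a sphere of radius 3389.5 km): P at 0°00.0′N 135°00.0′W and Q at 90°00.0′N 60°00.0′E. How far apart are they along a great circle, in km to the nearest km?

5324 km

In radians: φ₁ = 0.0000, φ₂ = 1.5708, Δλ = -165.000° = -2.8798 rad.
cos c = sin φ₁ sin φ₂ + cos φ₁ cos φ₂ cos Δλ = (0.0000)(1.0000) + (1.0000)(0.0000)(-0.9659) = 0.00000,
so c = arccos(0.00000) = 1.57080 rad.
Distance = R·c = 3389.5 × 1.5708 ≈ 5324 km.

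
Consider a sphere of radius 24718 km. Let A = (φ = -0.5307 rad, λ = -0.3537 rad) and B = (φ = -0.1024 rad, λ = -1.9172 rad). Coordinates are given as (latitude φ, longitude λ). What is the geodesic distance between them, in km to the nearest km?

In radians: φ₁ = -0.5307, φ₂ = -0.1024, Δλ = -89.582° = -1.5635 rad.
cos c = sin φ₁ sin φ₂ + cos φ₁ cos φ₂ cos Δλ = (-0.5061)(-0.1022) + (0.8625)(0.9948)(0.0073) = 0.05800,
so c = arccos(0.05800) = 1.51277 rad.
Distance = R·c = 24718 × 1.5128 ≈ 37393 km.

37393 km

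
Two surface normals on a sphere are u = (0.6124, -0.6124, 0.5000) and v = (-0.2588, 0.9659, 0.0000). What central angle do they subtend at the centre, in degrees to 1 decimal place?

138.6°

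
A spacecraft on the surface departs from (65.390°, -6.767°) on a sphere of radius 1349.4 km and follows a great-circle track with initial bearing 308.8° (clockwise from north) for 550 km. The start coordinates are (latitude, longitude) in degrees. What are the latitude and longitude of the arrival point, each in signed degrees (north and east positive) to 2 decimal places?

69.74°, -69.90°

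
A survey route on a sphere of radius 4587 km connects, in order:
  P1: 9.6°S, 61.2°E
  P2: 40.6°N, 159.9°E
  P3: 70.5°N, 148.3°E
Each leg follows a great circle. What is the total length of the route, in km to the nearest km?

10672 km

Leg P1→P2: central angle 1.7944 rad, distance 8231.0 km.
Leg P2→P3: central angle 0.5321 rad, distance 2441.0 km.
Total: 8231.0 + 2441.0 ≈ 10672 km.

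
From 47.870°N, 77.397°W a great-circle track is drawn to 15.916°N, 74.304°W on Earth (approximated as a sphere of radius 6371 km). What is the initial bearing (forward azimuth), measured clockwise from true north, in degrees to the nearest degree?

174°

With φ₁ = 0.8355, φ₂ = 0.2778, Δλ = 0.0540 rad, the forward-azimuth formula gives
θ = atan2( sin Δλ cos φ₂ , cos φ₁ sin φ₂ − sin φ₁ cos φ₂ cos Δλ ) = atan2(0.0519, -0.5282) = 174.39°.
So the initial bearing is 174°.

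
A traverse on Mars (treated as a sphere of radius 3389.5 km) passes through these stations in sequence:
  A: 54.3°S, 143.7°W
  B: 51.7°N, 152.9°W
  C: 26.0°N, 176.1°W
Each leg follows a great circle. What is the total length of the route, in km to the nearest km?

Leg A→B: central angle 1.8549 rad, distance 6287.2 km.
Leg B→C: central angle 0.5433 rad, distance 1841.4 km.
Total: 6287.2 + 1841.4 ≈ 8129 km.

8129 km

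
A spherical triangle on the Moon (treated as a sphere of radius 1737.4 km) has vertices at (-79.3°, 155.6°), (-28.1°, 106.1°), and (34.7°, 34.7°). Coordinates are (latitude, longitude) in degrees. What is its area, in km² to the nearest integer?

3292515 km²

Side lengths (central angles): a = 1.6076, b = 2.2624, c = 0.9653 rad; semiperimeter s = 2.4176.
By l'Huilier's theorem, tan(E/4) = √[tan(s/2) tan((s−a)/2) tan((s−b)/2) tan((s−c)/2)], giving spherical excess E = 1.0908 rad.
Area = E·R² = 1.0908 × (1737.4)² ≈ 3292515 km².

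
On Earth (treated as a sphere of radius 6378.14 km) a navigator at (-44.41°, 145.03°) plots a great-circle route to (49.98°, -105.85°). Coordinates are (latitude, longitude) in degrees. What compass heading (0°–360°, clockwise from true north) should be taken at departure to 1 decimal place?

56.7°

With φ₁ = -0.7751, φ₂ = 0.8723, Δλ = 1.9045 rad, the forward-azimuth formula gives
θ = atan2( sin Δλ cos φ₂ , cos φ₁ sin φ₂ − sin φ₁ cos φ₂ cos Δλ ) = atan2(0.6076, 0.3997) = 56.66°.
So the initial bearing is 56.7°.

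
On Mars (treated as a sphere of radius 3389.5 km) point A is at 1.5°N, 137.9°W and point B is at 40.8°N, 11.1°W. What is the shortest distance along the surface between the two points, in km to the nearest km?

In radians: φ₁ = 0.0262, φ₂ = 0.7121, Δλ = 126.800° = 2.2131 rad.
Haversine: a = sin²(Δφ/2) + cos φ₁ cos φ₂ sin²(Δλ/2) = 0.1131 + (0.9997)(0.7570)(0.7995) = 0.71810.
Central angle c = 2·arcsin(√a) = 2.02217 rad.
Distance = R·c = 3389.5 × 2.0222 ≈ 6854 km.

6854 km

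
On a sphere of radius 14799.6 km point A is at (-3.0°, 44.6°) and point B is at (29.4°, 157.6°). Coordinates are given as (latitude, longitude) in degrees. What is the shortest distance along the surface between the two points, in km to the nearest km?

28787 km

With latitudes φ₁ = -3.000°, φ₂ = 29.400° and longitude difference Δλ = 113.000°:
cos c = sin φ₁ sin φ₂ + cos φ₁ cos φ₂ cos Δλ = (-0.0523)(0.4909) + (0.9986)(0.8712)(-0.3907) = -0.36564,
so c = arccos(-0.36564) = 1.94511 rad.
Distance = R·c = 14799.6 × 1.9451 ≈ 28787 km.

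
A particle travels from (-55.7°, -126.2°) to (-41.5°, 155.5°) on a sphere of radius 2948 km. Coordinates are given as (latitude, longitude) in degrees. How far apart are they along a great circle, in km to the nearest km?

With latitudes φ₁ = -55.700°, φ₂ = -41.500° and longitude difference Δλ = -78.300°:
Haversine: a = sin²(Δφ/2) + cos φ₁ cos φ₂ sin²(Δλ/2) = 0.0153 + (0.5635)(0.7490)(0.3986) = 0.18351.
Central angle c = 2·arcsin(√a) = 0.88540 rad.
Distance = R·c = 2948 × 0.8854 ≈ 2610 km.

2610 km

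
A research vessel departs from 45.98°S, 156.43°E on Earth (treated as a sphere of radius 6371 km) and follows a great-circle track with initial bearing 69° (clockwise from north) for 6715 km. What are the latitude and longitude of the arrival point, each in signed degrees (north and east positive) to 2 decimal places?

-7.98°, -148.53°

Angular distance δ = d/R = 6715/6371 = 1.05399 rad; initial bearing θ = 1.2043 rad.
sin φ₂ = sin φ₁ cos δ + cos φ₁ sin δ cos θ = (-0.7191)(0.4941) + (0.6949)(0.8694)(0.3584) = -0.1388, so φ₂ = -7.98°.
Δλ = atan2(sin θ sin δ cos φ₁, cos δ − sin φ₁ sin φ₂) = atan2(0.5640, 0.3943) = 55.044°.
λ₂ = 156.430° + 55.044° = 211.47° → -148.53° after wrapping to (−180°, 180°].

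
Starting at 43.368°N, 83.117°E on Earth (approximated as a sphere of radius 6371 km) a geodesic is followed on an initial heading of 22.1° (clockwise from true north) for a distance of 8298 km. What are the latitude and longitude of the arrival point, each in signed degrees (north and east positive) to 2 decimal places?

56.25°, -137.65°

Angular distance δ = d/R = 8298/6371 = 1.30246 rad; initial bearing θ = 0.3857 rad.
sin φ₂ = sin φ₁ cos δ + cos φ₁ sin δ cos θ = (0.6867)(0.2651) + (0.7270)(0.9642)(0.9265) = 0.8315, so φ₂ = 56.25°.
Δλ = atan2(sin θ sin δ cos φ₁, cos δ − sin φ₁ sin φ₂) = atan2(0.2637, -0.3059) = 139.231°.
λ₂ = 83.117° + 139.231° = 222.35° → -137.65° after wrapping to (−180°, 180°].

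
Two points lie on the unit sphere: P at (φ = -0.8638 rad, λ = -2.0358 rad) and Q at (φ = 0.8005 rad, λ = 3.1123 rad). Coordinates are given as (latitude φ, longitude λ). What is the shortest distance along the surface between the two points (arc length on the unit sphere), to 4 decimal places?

1.9335

With latitudes φ₁ = -49.492°, φ₂ = 45.865° and longitude difference Δλ = -65.036°:
cos c = sin φ₁ sin φ₂ + cos φ₁ cos φ₂ cos Δλ = (-0.7603)(0.7177) + (0.6496)(0.6963)(0.4221) = -0.35478,
so c = arccos(-0.35478) = 1.93348 rad.
On the unit sphere the arc length equals the central angle: 1.9335.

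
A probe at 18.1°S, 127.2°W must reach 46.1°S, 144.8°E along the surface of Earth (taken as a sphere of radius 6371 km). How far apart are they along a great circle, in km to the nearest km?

8418 km

Let φ₁ = -0.3159 rad, φ₂ = -0.8046 rad, and Δλ = -1.5359 rad.
cos c = sin φ₁ sin φ₂ + cos φ₁ cos φ₂ cos Δλ = (-0.3107)(-0.7206) + (0.9505)(0.6934)(0.0349) = 0.24686,
so c = arccos(0.24686) = 1.32136 rad.
Distance = R·c = 6371 × 1.3214 ≈ 8418 km.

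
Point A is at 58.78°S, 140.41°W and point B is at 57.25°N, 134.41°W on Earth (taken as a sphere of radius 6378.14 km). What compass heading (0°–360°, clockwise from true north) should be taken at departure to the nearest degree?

4°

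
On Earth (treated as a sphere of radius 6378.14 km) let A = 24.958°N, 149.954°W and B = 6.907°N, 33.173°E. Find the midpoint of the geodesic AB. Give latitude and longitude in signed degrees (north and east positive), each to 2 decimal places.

79.50°, 62.66°

The central angle between A and B is δ = 2.5829 rad.
With f = 0.5, the slerp weights are sin((1−f)δ)/sin δ = 1.8134 and sin(fδ)/sin δ = 1.8134.
Weighted sum of the unit vectors: (1.8134)·(-0.7848,-0.4539,0.4220) + (1.8134)·(0.8309,0.5432,0.1203) = (0.0837, 0.1619, 0.9833).
Converting back: φ = atan2(z, √(x²+y²)) = 79.50°, λ = atan2(y, x) = 62.66°.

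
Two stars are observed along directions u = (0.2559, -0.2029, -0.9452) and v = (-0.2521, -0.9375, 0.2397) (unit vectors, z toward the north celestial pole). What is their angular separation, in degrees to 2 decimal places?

95.79°

u·v = -0.1009; |u| = 1.0000, |v| = 1.0000.
cos θ = (u·v)/(|u||v|) = -0.1009, so θ = 95.79°.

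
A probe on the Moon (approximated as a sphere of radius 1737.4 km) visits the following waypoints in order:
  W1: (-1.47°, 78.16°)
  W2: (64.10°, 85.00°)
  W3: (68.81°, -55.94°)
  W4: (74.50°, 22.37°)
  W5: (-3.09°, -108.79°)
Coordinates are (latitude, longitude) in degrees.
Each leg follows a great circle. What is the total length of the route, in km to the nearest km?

7173 km

Leg W1→W2: central angle 1.1478 rad, distance 1994.2 km.
Leg W2→W3: central angle 0.7725 rad, distance 1342.2 km.
Leg W3→W4: central angle 0.4077 rad, distance 708.3 km.
Leg W4→W5: central angle 1.8004 rad, distance 3128.0 km.
Total: 1994.2 + 1342.2 + 708.3 + 3128.0 ≈ 7173 km.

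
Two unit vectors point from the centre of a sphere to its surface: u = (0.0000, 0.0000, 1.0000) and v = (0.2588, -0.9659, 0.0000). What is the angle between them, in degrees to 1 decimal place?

90.0°

u·v = 0.0000; |u| = 1.0000, |v| = 1.0000.
cos θ = (u·v)/(|u||v|) = 0.0000, so θ = 90.0°.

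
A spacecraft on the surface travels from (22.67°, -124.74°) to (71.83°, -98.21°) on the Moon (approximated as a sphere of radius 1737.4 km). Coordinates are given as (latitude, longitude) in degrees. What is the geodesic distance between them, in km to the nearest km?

With latitudes φ₁ = 22.670°, φ₂ = 71.830° and longitude difference Δλ = 26.530°:
Haversine: a = sin²(Δφ/2) + cos φ₁ cos φ₂ sin²(Δλ/2) = 0.1730 + (0.9227)(0.3118)(0.0526) = 0.18818.
Central angle c = 2·arcsin(√a) = 0.89739 rad.
Distance = R·c = 1737.4 × 0.8974 ≈ 1559 km.

1559 km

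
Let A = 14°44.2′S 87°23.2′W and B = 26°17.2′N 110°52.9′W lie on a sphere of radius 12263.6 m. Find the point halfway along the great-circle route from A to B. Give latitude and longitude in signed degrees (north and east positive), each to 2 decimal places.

5.90°, -98.68°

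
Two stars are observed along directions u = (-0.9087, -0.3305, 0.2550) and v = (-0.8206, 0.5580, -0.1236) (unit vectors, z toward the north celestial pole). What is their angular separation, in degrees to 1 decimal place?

58.0°

u·v = 0.5297; |u| = 1.0000, |v| = 1.0000.
cos θ = (u·v)/(|u||v|) = 0.5297, so θ = 58.0°.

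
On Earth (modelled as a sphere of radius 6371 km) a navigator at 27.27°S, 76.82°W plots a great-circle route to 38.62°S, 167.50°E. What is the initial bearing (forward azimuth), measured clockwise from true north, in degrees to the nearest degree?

With φ₁ = -0.4760, φ₂ = -0.6740, Δλ = -2.0190 rad, the forward-azimuth formula gives
θ = atan2( sin Δλ cos φ₂ , cos φ₁ sin φ₂ − sin φ₁ cos φ₂ cos Δλ ) = atan2(-0.7041, -0.7099) = -135.23°.
Adding 360° brings this into [0°, 360°): 225°.

225°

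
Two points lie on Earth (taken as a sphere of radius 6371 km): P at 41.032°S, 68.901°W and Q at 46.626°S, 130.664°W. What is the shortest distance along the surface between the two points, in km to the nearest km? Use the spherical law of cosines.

Let φ₁ = -0.7161 rad, φ₂ = -0.8138 rad, and Δλ = -1.0780 rad.
cos c = sin φ₁ sin φ₂ + cos φ₁ cos φ₂ cos Δλ = (-0.6565)(-0.7269) + (0.7543)(0.6868)(0.4731) = 0.72229,
so c = arccos(0.72229) = 0.76369 rad.
Distance = R·c = 6371 × 0.7637 ≈ 4865 km.

4865 km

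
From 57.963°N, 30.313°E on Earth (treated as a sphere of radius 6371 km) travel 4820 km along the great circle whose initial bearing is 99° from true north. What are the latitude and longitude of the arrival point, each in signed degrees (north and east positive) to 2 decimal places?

Angular distance δ = d/R = 4820/6371 = 0.75655 rad; initial bearing θ = 1.7279 rad.
sin φ₂ = sin φ₁ cos δ + cos φ₁ sin δ cos θ = (0.8477)(0.7272) + (0.5305)(0.6864)(-0.1564) = 0.5595, so φ₂ = 34.02°.
Δλ = atan2(sin θ sin δ cos φ₁, cos δ − sin φ₁ sin φ₂) = atan2(0.3596, 0.2529) = 54.883°.
λ₂ = 30.313° + 54.883° = 85.20°.

34.02°, 85.20°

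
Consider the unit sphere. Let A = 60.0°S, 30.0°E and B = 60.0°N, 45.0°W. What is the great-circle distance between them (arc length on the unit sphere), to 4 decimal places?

2.3258

In radians: φ₁ = -1.0472, φ₂ = 1.0472, Δλ = -75.000° = -1.3090 rad.
cos c = sin φ₁ sin φ₂ + cos φ₁ cos φ₂ cos Δλ = (-0.8660)(0.8660) + (0.5000)(0.5000)(0.2588) = -0.68530,
so c = arccos(-0.68530) = 2.32581 rad.
On the unit sphere the arc length equals the central angle: 2.3258.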